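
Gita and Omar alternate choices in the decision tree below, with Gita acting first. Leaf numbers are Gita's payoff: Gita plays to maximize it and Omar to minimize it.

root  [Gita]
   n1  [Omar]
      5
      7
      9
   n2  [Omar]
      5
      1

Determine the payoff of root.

n1 (Omar): min(5, 7, 9) = 5
n2 (Omar): min(5, 1) = 1
root (Gita): max(5, 1) = 5

5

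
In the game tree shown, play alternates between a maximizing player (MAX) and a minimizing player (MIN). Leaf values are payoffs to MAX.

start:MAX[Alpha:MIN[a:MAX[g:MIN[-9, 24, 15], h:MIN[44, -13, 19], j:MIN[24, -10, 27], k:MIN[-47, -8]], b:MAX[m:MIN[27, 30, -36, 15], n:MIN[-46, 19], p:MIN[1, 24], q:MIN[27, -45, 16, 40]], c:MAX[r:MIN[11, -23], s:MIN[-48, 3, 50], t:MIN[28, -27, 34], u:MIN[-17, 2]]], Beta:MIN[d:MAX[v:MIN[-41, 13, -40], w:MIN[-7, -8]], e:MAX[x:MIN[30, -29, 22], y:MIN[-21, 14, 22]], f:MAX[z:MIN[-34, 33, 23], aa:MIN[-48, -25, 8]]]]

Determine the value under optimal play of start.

g (MIN): min(-9, 24, 15) = -9
h (MIN): min(44, -13, 19) = -13
j (MIN): min(24, -10, 27) = -10
k (MIN): min(-47, -8) = -47
a (MAX): max(-9, -13, -10, -47) = -9
m (MIN): min(27, 30, -36, 15) = -36
n (MIN): min(-46, 19) = -46
p (MIN): min(1, 24) = 1
q (MIN): min(27, -45, 16, 40) = -45
b (MAX): max(-36, -46, 1, -45) = 1
r (MIN): min(11, -23) = -23
s (MIN): min(-48, 3, 50) = -48
t (MIN): min(28, -27, 34) = -27
u (MIN): min(-17, 2) = -17
c (MAX): max(-23, -48, -27, -17) = -17
Alpha (MIN): min(-9, 1, -17) = -17
v (MIN): min(-41, 13, -40) = -41
w (MIN): min(-7, -8) = -8
d (MAX): max(-41, -8) = -8
x (MIN): min(30, -29, 22) = -29
y (MIN): min(-21, 14, 22) = -21
e (MAX): max(-29, -21) = -21
z (MIN): min(-34, 33, 23) = -34
aa (MIN): min(-48, -25, 8) = -48
f (MAX): max(-34, -48) = -34
Beta (MIN): min(-8, -21, -34) = -34
start (MAX): max(-17, -34) = -17

-17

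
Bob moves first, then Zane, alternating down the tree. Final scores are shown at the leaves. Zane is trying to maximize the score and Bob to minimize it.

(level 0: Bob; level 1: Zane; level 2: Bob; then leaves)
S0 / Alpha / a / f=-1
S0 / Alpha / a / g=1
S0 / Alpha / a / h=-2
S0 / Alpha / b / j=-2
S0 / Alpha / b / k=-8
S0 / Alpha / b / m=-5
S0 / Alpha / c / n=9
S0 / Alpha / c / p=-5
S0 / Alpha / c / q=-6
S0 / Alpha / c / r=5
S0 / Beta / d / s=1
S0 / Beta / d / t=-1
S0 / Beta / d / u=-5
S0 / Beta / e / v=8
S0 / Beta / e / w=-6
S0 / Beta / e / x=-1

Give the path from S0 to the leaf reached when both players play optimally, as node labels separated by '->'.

S0 -> Beta -> d -> u

a (Bob): min(-1, 1, -2) = -2
b (Bob): min(-2, -8, -5) = -8
c (Bob): min(9, -5, -6, 5) = -6
Alpha (Zane): max(-2, -8, -6) = -2
d (Bob): min(1, -1, -5) = -5
e (Bob): min(8, -6, -1) = -6
Beta (Zane): max(-5, -6) = -5
S0 (Bob): min(-2, -5) = -5
At S0, Bob picks Beta (lowest: -5).
At Beta, Zane picks d (highest: -5).
At d, Bob picks u (lowest: -5).
Terminal value -5.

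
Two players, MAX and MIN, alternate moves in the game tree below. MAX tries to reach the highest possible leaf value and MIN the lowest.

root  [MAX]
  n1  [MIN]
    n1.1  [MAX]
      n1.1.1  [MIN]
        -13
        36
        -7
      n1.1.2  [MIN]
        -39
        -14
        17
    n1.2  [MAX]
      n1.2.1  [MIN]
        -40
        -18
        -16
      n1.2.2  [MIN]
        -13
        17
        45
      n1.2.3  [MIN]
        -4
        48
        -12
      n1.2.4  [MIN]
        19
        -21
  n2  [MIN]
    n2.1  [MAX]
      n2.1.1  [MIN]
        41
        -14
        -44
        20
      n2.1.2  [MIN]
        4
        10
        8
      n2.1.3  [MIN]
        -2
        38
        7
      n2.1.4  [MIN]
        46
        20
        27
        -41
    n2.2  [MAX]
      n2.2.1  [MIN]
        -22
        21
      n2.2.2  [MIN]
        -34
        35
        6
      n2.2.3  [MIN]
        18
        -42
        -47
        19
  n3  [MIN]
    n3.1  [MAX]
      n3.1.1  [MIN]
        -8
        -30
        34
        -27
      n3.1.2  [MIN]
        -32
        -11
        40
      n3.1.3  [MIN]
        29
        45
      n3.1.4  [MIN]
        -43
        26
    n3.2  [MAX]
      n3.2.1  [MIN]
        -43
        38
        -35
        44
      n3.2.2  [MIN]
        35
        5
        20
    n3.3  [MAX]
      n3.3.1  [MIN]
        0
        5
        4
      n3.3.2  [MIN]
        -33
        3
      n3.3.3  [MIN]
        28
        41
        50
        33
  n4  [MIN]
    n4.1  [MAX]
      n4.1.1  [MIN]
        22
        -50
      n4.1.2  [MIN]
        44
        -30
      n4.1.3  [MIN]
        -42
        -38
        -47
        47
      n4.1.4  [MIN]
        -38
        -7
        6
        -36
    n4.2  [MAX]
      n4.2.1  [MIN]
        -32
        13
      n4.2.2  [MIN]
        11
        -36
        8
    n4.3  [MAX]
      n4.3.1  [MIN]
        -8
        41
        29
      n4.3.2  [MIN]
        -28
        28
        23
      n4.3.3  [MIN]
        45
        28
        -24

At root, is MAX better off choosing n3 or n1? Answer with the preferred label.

n3

n3.1.1 (MIN): min(-8, -30, 34, -27) = -30
n3.1.2 (MIN): min(-32, -11, 40) = -32
n3.1.3 (MIN): min(29, 45) = 29
n3.1.4 (MIN): min(-43, 26) = -43
n3.1 (MAX): max(-30, -32, 29, -43) = 29
n3.2.1 (MIN): min(-43, 38, -35, 44) = -43
n3.2.2 (MIN): min(35, 5, 20) = 5
n3.2 (MAX): max(-43, 5) = 5
n3.3.1 (MIN): min(0, 5, 4) = 0
n3.3.2 (MIN): min(-33, 3) = -33
n3.3.3 (MIN): min(28, 41, 50, 33) = 28
n3.3 (MAX): max(0, -33, 28) = 28
n3 (MIN): min(29, 5, 28) = 5
n1.1.1 (MIN): min(-13, 36, -7) = -13
n1.1.2 (MIN): min(-39, -14, 17) = -39
n1.1 (MAX): max(-13, -39) = -13
n1.2.1 (MIN): min(-40, -18, -16) = -40
n1.2.2 (MIN): min(-13, 17, 45) = -13
n1.2.3 (MIN): min(-4, 48, -12) = -12
n1.2.4 (MIN): min(19, -21) = -21
n1.2 (MAX): max(-40, -13, -12, -21) = -12
n1 (MIN): min(-13, -12) = -13
MAX prefers the higher value; n3=5, n1=-13. n3 is better since 5 > -13.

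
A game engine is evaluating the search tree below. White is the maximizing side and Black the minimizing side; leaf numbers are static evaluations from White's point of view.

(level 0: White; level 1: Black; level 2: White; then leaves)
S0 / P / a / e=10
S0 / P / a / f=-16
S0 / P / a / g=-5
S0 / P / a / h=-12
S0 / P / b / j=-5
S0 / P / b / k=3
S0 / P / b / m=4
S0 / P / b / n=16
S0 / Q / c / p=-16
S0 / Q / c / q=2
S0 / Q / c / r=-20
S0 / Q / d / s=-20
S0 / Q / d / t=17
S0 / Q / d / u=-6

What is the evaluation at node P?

10

a (White): max(10, -16, -5, -12) = 10
b (White): max(-5, 3, 4, 16) = 16
P (Black): min(10, 16) = 10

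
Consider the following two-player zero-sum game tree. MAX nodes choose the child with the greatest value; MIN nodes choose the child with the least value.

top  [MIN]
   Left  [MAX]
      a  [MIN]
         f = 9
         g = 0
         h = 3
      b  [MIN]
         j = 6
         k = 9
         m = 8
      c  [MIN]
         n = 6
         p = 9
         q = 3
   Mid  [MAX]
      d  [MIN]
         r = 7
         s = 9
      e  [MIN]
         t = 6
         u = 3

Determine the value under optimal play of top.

6

a (MIN): min(9, 0, 3) = 0
b (MIN): min(6, 9, 8) = 6
c (MIN): min(6, 9, 3) = 3
Left (MAX): max(0, 6, 3) = 6
d (MIN): min(7, 9) = 7
e (MIN): min(6, 3) = 3
Mid (MAX): max(7, 3) = 7
top (MIN): min(6, 7) = 6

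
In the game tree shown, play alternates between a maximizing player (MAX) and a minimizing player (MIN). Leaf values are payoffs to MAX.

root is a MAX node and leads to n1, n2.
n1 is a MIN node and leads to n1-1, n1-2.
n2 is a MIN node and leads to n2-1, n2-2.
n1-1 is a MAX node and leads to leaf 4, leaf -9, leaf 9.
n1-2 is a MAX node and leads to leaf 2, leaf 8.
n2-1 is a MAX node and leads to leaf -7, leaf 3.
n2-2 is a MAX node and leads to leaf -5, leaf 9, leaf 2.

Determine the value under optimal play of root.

8

n1-1 (MAX): max(4, -9, 9) = 9
n1-2 (MAX): max(2, 8) = 8
n1 (MIN): min(9, 8) = 8
n2-1 (MAX): max(-7, 3) = 3
n2-2 (MAX): max(-5, 9, 2) = 9
n2 (MIN): min(3, 9) = 3
root (MAX): max(8, 3) = 8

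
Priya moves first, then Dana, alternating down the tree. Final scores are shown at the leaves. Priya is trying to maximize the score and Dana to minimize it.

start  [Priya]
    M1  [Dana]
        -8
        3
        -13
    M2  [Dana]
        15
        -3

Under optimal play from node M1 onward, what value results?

-13

M1 (Dana): min(-8, 3, -13) = -13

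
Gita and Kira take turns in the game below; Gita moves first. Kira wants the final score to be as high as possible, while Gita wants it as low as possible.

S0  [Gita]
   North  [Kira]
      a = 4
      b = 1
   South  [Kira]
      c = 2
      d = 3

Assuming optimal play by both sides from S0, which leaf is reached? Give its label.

d

North (Kira): max(4, 1) = 4
South (Kira): max(2, 3) = 3
S0 (Gita): min(4, 3) = 3
At S0, Gita picks South (lowest: 3).
At South, Kira picks d (highest: 3).
Terminal value 3.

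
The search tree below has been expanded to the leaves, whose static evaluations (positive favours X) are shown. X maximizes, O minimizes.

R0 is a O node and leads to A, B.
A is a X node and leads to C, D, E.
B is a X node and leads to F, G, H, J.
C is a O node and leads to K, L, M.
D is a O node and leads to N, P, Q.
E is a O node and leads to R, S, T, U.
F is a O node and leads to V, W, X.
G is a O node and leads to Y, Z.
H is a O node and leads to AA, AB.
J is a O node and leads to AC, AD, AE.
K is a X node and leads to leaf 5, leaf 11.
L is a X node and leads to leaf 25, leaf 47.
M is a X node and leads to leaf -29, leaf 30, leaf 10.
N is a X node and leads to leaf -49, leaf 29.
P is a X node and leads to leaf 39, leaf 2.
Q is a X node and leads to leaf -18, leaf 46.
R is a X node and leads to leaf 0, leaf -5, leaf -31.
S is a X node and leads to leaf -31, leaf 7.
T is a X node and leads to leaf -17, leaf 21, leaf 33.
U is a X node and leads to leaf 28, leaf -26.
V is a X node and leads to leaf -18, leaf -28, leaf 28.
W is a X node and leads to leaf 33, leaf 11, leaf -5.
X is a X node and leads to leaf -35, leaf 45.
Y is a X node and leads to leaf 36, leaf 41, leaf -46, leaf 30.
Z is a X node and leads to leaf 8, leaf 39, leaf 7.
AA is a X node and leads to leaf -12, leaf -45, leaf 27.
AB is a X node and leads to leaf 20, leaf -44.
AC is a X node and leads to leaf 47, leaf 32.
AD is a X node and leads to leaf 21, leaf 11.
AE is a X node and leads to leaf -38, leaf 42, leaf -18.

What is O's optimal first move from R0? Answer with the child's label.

A

K (X): max(5, 11) = 11
L (X): max(25, 47) = 47
M (X): max(-29, 30, 10) = 30
C (O): min(11, 47, 30) = 11
N (X): max(-49, 29) = 29
P (X): max(39, 2) = 39
Q (X): max(-18, 46) = 46
D (O): min(29, 39, 46) = 29
R (X): max(0, -5, -31) = 0
S (X): max(-31, 7) = 7
T (X): max(-17, 21, 33) = 33
U (X): max(28, -26) = 28
E (O): min(0, 7, 33, 28) = 0
A (X): max(11, 29, 0) = 29
V (X): max(-18, -28, 28) = 28
W (X): max(33, 11, -5) = 33
X (X): max(-35, 45) = 45
F (O): min(28, 33, 45) = 28
Y (X): max(36, 41, -46, 30) = 41
Z (X): max(8, 39, 7) = 39
G (O): min(41, 39) = 39
AA (X): max(-12, -45, 27) = 27
AB (X): max(20, -44) = 20
H (O): min(27, 20) = 20
AC (X): max(47, 32) = 47
AD (X): max(21, 11) = 21
AE (X): max(-38, 42, -18) = 42
J (O): min(47, 21, 42) = 21
B (X): max(28, 39, 20, 21) = 39
R0 (O): min(29, 39) = 29
O at R0 wants the lowest of {A=29, B=39}, so chooses A.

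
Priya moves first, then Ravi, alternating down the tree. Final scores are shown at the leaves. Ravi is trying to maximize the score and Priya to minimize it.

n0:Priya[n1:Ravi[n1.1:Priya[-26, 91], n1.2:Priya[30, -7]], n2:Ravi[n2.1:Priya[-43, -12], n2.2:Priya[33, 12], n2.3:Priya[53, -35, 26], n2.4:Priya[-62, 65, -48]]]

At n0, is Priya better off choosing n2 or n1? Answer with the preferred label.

n1

n2.1 (Priya): min(-43, -12) = -43
n2.2 (Priya): min(33, 12) = 12
n2.3 (Priya): min(53, -35, 26) = -35
n2.4 (Priya): min(-62, 65, -48) = -62
n2 (Ravi): max(-43, 12, -35, -62) = 12
n1.1 (Priya): min(-26, 91) = -26
n1.2 (Priya): min(30, -7) = -7
n1 (Ravi): max(-26, -7) = -7
Priya prefers the lower value; n2=12, n1=-7. n1 is better since -7 < 12.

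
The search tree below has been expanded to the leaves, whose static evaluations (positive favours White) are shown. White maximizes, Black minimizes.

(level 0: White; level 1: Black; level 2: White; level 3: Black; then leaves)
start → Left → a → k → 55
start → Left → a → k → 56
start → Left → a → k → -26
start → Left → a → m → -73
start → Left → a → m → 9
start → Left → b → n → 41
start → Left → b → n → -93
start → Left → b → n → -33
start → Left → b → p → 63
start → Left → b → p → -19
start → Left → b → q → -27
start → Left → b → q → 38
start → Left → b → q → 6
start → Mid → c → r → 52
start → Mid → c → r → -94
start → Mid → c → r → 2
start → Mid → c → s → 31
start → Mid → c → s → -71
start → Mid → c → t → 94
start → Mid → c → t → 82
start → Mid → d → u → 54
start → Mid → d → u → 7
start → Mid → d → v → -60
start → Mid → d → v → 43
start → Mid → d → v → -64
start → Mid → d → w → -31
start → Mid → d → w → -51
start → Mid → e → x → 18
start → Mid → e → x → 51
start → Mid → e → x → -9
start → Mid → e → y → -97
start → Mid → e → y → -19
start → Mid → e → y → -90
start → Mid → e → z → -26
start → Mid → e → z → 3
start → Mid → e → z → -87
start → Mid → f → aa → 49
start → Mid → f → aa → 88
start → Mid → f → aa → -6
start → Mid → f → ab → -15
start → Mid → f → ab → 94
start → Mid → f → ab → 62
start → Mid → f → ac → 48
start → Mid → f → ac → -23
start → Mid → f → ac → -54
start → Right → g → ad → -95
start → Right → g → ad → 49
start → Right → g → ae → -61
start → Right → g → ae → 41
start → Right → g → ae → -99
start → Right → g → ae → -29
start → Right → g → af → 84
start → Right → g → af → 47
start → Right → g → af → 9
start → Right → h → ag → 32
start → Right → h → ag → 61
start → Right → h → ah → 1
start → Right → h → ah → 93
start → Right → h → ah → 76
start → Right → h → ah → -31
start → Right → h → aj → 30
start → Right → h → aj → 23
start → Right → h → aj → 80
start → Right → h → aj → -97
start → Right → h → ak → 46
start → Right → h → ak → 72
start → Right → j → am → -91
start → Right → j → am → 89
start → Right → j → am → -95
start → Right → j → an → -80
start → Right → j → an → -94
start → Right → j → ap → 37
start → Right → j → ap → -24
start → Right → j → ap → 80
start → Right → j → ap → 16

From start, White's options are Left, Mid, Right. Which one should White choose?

Mid

k (Black): min(55, 56, -26) = -26
m (Black): min(-73, 9) = -73
a (White): max(-26, -73) = -26
n (Black): min(41, -93, -33) = -93
p (Black): min(63, -19) = -19
q (Black): min(-27, 38, 6) = -27
b (White): max(-93, -19, -27) = -19
Left (Black): min(-26, -19) = -26
r (Black): min(52, -94, 2) = -94
s (Black): min(31, -71) = -71
t (Black): min(94, 82) = 82
c (White): max(-94, -71, 82) = 82
u (Black): min(54, 7) = 7
v (Black): min(-60, 43, -64) = -64
w (Black): min(-31, -51) = -51
d (White): max(7, -64, -51) = 7
x (Black): min(18, 51, -9) = -9
y (Black): min(-97, -19, -90) = -97
z (Black): min(-26, 3, -87) = -87
e (White): max(-9, -97, -87) = -9
aa (Black): min(49, 88, -6) = -6
ab (Black): min(-15, 94, 62) = -15
ac (Black): min(48, -23, -54) = -54
f (White): max(-6, -15, -54) = -6
Mid (Black): min(82, 7, -9, -6) = -9
ad (Black): min(-95, 49) = -95
ae (Black): min(-61, 41, -99, -29) = -99
af (Black): min(84, 47, 9) = 9
g (White): max(-95, -99, 9) = 9
ag (Black): min(32, 61) = 32
ah (Black): min(1, 93, 76, -31) = -31
aj (Black): min(30, 23, 80, -97) = -97
ak (Black): min(46, 72) = 46
h (White): max(32, -31, -97, 46) = 46
am (Black): min(-91, 89, -95) = -95
an (Black): min(-80, -94) = -94
ap (Black): min(37, -24, 80, 16) = -24
j (White): max(-95, -94, -24) = -24
Right (Black): min(9, 46, -24) = -24
start (White): max(-26, -9, -24) = -9
White at start wants the highest of {Left=-26, Mid=-9, Right=-24}, so chooses Mid.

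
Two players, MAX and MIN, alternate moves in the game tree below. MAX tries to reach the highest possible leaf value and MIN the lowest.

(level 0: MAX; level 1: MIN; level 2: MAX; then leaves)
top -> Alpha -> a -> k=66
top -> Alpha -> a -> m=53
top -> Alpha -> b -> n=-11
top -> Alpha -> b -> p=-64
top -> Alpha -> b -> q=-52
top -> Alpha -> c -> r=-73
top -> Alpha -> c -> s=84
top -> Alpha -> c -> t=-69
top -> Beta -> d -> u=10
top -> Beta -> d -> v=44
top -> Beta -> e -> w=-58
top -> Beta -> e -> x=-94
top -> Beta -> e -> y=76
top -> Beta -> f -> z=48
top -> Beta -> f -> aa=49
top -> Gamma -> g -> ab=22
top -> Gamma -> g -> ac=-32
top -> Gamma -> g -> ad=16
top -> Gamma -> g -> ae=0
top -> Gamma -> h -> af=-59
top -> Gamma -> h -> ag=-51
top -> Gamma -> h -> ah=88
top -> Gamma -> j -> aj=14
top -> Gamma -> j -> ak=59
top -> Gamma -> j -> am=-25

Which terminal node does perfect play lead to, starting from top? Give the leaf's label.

v

a (MAX): max(66, 53) = 66
b (MAX): max(-11, -64, -52) = -11
c (MAX): max(-73, 84, -69) = 84
Alpha (MIN): min(66, -11, 84) = -11
d (MAX): max(10, 44) = 44
e (MAX): max(-58, -94, 76) = 76
f (MAX): max(48, 49) = 49
Beta (MIN): min(44, 76, 49) = 44
g (MAX): max(22, -32, 16, 0) = 22
h (MAX): max(-59, -51, 88) = 88
j (MAX): max(14, 59, -25) = 59
Gamma (MIN): min(22, 88, 59) = 22
top (MAX): max(-11, 44, 22) = 44
At top, MAX picks Beta (highest: 44).
At Beta, MIN picks d (lowest: 44).
At d, MAX picks v (highest: 44).
Terminal value 44.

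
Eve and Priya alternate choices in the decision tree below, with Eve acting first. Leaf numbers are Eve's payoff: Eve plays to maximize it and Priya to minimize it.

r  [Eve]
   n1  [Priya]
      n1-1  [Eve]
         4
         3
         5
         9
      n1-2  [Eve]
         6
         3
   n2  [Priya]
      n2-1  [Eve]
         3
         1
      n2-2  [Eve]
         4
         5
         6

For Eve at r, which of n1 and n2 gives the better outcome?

n1-1 (Eve): max(4, 3, 5, 9) = 9
n1-2 (Eve): max(6, 3) = 6
n1 (Priya): min(9, 6) = 6
n2-1 (Eve): max(3, 1) = 3
n2-2 (Eve): max(4, 5, 6) = 6
n2 (Priya): min(3, 6) = 3
Eve prefers the higher value; n1=6, n2=3. n1 is better since 6 > 3.

n1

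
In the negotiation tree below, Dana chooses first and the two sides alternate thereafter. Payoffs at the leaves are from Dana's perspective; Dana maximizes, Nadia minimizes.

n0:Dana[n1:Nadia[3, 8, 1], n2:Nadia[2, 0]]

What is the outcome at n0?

n1 (Nadia): min(3, 8, 1) = 1
n2 (Nadia): min(2, 0) = 0
n0 (Dana): max(1, 0) = 1

1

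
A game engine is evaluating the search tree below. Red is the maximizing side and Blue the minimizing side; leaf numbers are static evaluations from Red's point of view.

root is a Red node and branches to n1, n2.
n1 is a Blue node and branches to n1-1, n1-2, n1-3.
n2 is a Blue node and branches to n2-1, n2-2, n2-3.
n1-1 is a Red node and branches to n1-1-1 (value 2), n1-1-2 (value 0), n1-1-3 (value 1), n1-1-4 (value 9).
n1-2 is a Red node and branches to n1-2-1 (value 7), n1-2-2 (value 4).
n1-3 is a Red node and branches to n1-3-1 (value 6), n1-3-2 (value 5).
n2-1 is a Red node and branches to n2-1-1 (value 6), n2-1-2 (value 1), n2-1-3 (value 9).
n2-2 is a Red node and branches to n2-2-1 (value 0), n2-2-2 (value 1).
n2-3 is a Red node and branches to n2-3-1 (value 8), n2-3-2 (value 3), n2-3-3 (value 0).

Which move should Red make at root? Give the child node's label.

n1-1 (Red): max(2, 0, 1, 9) = 9
n1-2 (Red): max(7, 4) = 7
n1-3 (Red): max(6, 5) = 6
n1 (Blue): min(9, 7, 6) = 6
n2-1 (Red): max(6, 1, 9) = 9
n2-2 (Red): max(0, 1) = 1
n2-3 (Red): max(8, 3, 0) = 8
n2 (Blue): min(9, 1, 8) = 1
root (Red): max(6, 1) = 6
Red at root wants the highest of {n1=6, n2=1}, so chooses n1.

n1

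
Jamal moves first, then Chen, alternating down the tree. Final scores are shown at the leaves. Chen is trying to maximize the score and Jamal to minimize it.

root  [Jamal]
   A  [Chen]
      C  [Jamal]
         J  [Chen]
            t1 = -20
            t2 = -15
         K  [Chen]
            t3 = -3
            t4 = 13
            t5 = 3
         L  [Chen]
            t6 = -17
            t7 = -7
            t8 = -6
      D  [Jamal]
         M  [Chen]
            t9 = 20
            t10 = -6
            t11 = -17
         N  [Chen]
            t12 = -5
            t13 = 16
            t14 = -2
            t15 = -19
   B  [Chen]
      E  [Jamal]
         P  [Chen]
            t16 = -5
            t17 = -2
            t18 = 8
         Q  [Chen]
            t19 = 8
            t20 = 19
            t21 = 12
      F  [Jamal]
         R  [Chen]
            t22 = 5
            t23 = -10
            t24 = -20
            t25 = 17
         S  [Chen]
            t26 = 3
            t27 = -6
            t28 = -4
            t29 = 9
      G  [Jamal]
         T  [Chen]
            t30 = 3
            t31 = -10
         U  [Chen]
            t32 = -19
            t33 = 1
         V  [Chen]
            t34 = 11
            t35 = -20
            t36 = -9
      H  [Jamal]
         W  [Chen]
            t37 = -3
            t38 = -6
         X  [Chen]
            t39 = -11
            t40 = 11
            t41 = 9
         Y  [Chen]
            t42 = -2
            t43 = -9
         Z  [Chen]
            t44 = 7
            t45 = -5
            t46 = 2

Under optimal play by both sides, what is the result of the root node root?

J (Chen): max(-20, -15) = -15
K (Chen): max(-3, 13, 3) = 13
L (Chen): max(-17, -7, -6) = -6
C (Jamal): min(-15, 13, -6) = -15
M (Chen): max(20, -6, -17) = 20
N (Chen): max(-5, 16, -2, -19) = 16
D (Jamal): min(20, 16) = 16
A (Chen): max(-15, 16) = 16
P (Chen): max(-5, -2, 8) = 8
Q (Chen): max(8, 19, 12) = 19
E (Jamal): min(8, 19) = 8
R (Chen): max(5, -10, -20, 17) = 17
S (Chen): max(3, -6, -4, 9) = 9
F (Jamal): min(17, 9) = 9
T (Chen): max(3, -10) = 3
U (Chen): max(-19, 1) = 1
V (Chen): max(11, -20, -9) = 11
G (Jamal): min(3, 1, 11) = 1
W (Chen): max(-3, -6) = -3
X (Chen): max(-11, 11, 9) = 11
Y (Chen): max(-2, -9) = -2
Z (Chen): max(7, -5, 2) = 7
H (Jamal): min(-3, 11, -2, 7) = -3
B (Chen): max(8, 9, 1, -3) = 9
root (Jamal): min(16, 9) = 9

9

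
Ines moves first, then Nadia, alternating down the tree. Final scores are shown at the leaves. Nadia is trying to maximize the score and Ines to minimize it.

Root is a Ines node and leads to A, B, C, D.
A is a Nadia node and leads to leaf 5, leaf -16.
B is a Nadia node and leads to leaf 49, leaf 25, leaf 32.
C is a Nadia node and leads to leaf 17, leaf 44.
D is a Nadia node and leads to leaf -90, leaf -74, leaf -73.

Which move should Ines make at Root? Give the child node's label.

A (Nadia): max(5, -16) = 5
B (Nadia): max(49, 25, 32) = 49
C (Nadia): max(17, 44) = 44
D (Nadia): max(-90, -74, -73) = -73
Root (Ines): min(5, 49, 44, -73) = -73
Ines at Root wants the lowest of {A=5, B=49, C=44, D=-73}, so chooses D.

D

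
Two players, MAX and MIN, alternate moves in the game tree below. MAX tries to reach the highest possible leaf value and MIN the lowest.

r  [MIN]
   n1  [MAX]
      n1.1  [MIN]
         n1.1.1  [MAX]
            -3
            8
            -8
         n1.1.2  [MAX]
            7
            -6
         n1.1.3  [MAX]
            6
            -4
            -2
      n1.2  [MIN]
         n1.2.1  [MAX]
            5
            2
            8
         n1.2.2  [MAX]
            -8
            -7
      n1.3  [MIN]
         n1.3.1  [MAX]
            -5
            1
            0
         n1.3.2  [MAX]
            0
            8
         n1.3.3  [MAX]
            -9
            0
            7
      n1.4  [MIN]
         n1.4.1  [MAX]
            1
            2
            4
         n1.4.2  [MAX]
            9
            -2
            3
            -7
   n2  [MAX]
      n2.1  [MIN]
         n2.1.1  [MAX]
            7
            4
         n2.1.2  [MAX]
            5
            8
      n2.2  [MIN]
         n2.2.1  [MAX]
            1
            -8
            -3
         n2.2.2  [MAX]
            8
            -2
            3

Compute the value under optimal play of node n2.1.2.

n2.1.2 (MAX): max(5, 8) = 8

8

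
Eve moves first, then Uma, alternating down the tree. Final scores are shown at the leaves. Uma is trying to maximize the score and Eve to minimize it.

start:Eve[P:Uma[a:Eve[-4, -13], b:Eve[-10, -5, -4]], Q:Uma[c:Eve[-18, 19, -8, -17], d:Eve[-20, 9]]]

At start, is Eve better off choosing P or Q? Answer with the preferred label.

a (Eve): min(-4, -13) = -13
b (Eve): min(-10, -5, -4) = -10
P (Uma): max(-13, -10) = -10
c (Eve): min(-18, 19, -8, -17) = -18
d (Eve): min(-20, 9) = -20
Q (Uma): max(-18, -20) = -18
Eve prefers the lower value; P=-10, Q=-18. Q is better since -18 < -10.

Q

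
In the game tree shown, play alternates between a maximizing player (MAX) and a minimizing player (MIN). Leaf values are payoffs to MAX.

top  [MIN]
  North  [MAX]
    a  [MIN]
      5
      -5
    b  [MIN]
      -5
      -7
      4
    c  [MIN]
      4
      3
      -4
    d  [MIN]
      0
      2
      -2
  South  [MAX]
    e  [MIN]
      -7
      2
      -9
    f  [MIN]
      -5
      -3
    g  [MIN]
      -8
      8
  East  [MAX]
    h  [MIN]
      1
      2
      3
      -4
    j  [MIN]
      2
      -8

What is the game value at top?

a (MIN): min(5, -5) = -5
b (MIN): min(-5, -7, 4) = -7
c (MIN): min(4, 3, -4) = -4
d (MIN): min(0, 2, -2) = -2
North (MAX): max(-5, -7, -4, -2) = -2
e (MIN): min(-7, 2, -9) = -9
f (MIN): min(-5, -3) = -5
g (MIN): min(-8, 8) = -8
South (MAX): max(-9, -5, -8) = -5
h (MIN): min(1, 2, 3, -4) = -4
j (MIN): min(2, -8) = -8
East (MAX): max(-4, -8) = -4
top (MIN): min(-2, -5, -4) = -5

-5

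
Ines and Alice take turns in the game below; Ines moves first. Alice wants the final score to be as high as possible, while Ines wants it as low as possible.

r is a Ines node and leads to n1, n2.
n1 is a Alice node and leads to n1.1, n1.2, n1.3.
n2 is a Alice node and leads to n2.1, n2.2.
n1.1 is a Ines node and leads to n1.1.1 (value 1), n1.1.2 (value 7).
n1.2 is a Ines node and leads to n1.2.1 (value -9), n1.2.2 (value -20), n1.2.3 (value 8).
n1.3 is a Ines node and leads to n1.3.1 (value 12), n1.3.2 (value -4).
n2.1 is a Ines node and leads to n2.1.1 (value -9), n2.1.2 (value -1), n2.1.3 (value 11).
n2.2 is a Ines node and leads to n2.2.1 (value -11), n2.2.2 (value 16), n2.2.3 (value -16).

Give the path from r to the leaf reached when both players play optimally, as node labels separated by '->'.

n1.1 (Ines): min(1, 7) = 1
n1.2 (Ines): min(-9, -20, 8) = -20
n1.3 (Ines): min(12, -4) = -4
n1 (Alice): max(1, -20, -4) = 1
n2.1 (Ines): min(-9, -1, 11) = -9
n2.2 (Ines): min(-11, 16, -16) = -16
n2 (Alice): max(-9, -16) = -9
r (Ines): min(1, -9) = -9
At r, Ines picks n2 (lowest: -9).
At n2, Alice picks n2.1 (highest: -9).
At n2.1, Ines picks n2.1.1 (lowest: -9).
Terminal value -9.

r -> n2 -> n2.1 -> n2.1.1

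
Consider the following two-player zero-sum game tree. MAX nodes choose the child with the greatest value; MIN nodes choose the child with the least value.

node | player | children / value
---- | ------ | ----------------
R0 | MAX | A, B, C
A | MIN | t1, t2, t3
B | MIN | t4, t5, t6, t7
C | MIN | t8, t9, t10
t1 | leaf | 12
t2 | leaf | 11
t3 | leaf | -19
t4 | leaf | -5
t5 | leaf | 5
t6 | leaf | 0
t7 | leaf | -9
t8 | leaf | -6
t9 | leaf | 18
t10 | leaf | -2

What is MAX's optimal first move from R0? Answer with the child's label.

A (MIN): min(12, 11, -19) = -19
B (MIN): min(-5, 5, 0, -9) = -9
C (MIN): min(-6, 18, -2) = -6
R0 (MAX): max(-19, -9, -6) = -6
MAX at R0 wants the highest of {A=-19, B=-9, C=-6}, so chooses C.

C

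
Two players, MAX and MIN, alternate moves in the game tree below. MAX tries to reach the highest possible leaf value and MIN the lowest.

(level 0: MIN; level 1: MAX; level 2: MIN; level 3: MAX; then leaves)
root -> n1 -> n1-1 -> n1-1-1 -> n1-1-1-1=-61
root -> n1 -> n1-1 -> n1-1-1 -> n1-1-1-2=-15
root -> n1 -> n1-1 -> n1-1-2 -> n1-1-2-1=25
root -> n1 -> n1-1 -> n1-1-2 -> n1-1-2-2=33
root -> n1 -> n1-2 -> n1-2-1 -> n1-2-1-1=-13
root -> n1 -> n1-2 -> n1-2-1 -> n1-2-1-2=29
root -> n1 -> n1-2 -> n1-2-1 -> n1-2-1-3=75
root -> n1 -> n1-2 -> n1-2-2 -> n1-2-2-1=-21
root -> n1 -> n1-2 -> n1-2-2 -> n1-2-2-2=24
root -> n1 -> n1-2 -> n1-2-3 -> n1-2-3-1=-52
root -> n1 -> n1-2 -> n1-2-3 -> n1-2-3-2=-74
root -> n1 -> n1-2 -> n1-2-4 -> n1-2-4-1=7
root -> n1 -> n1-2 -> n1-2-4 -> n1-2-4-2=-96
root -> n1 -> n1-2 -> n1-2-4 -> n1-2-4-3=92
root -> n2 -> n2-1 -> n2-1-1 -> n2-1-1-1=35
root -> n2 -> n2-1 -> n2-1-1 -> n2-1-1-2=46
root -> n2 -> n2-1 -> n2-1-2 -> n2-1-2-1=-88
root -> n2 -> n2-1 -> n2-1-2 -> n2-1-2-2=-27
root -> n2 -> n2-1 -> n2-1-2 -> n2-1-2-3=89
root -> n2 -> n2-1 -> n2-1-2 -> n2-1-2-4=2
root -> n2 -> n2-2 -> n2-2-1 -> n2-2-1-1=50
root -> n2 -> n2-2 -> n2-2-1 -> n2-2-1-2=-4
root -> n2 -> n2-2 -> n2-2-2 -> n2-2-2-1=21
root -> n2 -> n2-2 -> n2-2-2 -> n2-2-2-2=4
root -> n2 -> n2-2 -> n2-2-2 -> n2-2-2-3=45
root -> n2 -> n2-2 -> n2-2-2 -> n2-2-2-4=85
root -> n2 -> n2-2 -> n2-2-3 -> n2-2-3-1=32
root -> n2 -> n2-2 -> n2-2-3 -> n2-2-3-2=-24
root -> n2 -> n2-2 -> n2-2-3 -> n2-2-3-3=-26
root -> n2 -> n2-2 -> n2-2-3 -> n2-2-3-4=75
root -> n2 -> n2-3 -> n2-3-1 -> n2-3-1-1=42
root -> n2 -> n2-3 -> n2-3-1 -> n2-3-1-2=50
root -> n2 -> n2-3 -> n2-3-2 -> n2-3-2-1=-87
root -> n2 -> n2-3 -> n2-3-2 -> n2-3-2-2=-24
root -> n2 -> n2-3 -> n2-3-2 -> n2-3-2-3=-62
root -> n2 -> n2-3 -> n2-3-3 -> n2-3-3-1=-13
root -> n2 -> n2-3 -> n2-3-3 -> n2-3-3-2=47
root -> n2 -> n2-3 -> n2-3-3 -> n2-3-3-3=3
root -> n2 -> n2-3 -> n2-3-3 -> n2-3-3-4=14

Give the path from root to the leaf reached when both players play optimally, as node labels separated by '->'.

root -> n1 -> n1-1 -> n1-1-1 -> n1-1-1-2

n1-1-1 (MAX): max(-61, -15) = -15
n1-1-2 (MAX): max(25, 33) = 33
n1-1 (MIN): min(-15, 33) = -15
n1-2-1 (MAX): max(-13, 29, 75) = 75
n1-2-2 (MAX): max(-21, 24) = 24
n1-2-3 (MAX): max(-52, -74) = -52
n1-2-4 (MAX): max(7, -96, 92) = 92
n1-2 (MIN): min(75, 24, -52, 92) = -52
n1 (MAX): max(-15, -52) = -15
n2-1-1 (MAX): max(35, 46) = 46
n2-1-2 (MAX): max(-88, -27, 89, 2) = 89
n2-1 (MIN): min(46, 89) = 46
n2-2-1 (MAX): max(50, -4) = 50
n2-2-2 (MAX): max(21, 4, 45, 85) = 85
n2-2-3 (MAX): max(32, -24, -26, 75) = 75
n2-2 (MIN): min(50, 85, 75) = 50
n2-3-1 (MAX): max(42, 50) = 50
n2-3-2 (MAX): max(-87, -24, -62) = -24
n2-3-3 (MAX): max(-13, 47, 3, 14) = 47
n2-3 (MIN): min(50, -24, 47) = -24
n2 (MAX): max(46, 50, -24) = 50
root (MIN): min(-15, 50) = -15
At root, MIN picks n1 (lowest: -15).
At n1, MAX picks n1-1 (highest: -15).
At n1-1, MIN picks n1-1-1 (lowest: -15).
At n1-1-1, MAX picks n1-1-1-2 (highest: -15).
Terminal value -15.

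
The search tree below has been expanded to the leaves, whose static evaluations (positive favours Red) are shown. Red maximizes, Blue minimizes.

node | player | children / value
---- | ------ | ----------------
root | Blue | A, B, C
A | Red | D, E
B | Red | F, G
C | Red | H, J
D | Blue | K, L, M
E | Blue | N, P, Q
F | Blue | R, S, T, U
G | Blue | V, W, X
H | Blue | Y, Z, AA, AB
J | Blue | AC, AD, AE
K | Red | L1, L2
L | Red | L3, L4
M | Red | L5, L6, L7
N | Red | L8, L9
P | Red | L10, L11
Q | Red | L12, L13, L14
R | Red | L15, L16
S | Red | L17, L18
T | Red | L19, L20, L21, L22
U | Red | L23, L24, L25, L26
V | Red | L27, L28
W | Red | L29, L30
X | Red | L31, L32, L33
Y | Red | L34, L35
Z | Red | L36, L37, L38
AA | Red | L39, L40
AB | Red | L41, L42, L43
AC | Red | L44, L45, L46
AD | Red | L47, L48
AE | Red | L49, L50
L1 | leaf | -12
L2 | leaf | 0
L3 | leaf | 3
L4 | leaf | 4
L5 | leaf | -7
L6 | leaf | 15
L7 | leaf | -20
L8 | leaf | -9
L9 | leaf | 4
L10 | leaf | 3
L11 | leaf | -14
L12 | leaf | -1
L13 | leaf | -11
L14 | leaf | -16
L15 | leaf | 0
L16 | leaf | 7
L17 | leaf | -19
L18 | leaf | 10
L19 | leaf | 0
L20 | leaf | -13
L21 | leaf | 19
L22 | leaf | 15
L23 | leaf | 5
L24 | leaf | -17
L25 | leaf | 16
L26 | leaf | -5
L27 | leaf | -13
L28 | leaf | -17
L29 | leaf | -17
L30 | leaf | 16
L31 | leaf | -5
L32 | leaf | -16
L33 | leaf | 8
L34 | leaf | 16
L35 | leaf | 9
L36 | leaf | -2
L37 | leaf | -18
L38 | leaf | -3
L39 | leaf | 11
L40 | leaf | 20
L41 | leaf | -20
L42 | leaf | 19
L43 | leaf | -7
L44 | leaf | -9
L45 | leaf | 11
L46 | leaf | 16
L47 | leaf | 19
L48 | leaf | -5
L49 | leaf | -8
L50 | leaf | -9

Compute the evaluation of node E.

-1

N (Red): max(-9, 4) = 4
P (Red): max(3, -14) = 3
Q (Red): max(-1, -11, -16) = -1
E (Blue): min(4, 3, -1) = -1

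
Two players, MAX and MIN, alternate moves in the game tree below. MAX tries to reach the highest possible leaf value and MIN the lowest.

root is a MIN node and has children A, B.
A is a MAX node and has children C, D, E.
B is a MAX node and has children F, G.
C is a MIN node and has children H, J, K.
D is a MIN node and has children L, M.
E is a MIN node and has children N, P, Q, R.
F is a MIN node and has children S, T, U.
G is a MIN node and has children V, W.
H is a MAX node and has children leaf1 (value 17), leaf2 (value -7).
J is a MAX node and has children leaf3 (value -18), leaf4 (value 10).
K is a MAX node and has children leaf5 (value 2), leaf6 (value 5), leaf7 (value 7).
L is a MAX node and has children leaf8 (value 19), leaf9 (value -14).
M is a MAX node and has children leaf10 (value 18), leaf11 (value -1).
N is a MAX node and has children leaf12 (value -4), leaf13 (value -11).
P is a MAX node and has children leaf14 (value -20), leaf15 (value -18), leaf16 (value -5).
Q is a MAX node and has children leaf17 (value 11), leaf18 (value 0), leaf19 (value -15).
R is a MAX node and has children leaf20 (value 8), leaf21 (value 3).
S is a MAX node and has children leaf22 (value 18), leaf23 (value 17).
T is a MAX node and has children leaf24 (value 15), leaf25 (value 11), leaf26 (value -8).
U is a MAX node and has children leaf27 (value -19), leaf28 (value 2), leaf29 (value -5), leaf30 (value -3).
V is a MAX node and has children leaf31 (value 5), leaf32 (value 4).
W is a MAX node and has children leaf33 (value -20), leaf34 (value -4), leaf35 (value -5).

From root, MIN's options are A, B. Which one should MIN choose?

H (MAX): max(17, -7) = 17
J (MAX): max(-18, 10) = 10
K (MAX): max(2, 5, 7) = 7
C (MIN): min(17, 10, 7) = 7
L (MAX): max(19, -14) = 19
M (MAX): max(18, -1) = 18
D (MIN): min(19, 18) = 18
N (MAX): max(-4, -11) = -4
P (MAX): max(-20, -18, -5) = -5
Q (MAX): max(11, 0, -15) = 11
R (MAX): max(8, 3) = 8
E (MIN): min(-4, -5, 11, 8) = -5
A (MAX): max(7, 18, -5) = 18
S (MAX): max(18, 17) = 18
T (MAX): max(15, 11, -8) = 15
U (MAX): max(-19, 2, -5, -3) = 2
F (MIN): min(18, 15, 2) = 2
V (MAX): max(5, 4) = 5
W (MAX): max(-20, -4, -5) = -4
G (MIN): min(5, -4) = -4
B (MAX): max(2, -4) = 2
root (MIN): min(18, 2) = 2
MIN at root wants the lowest of {A=18, B=2}, so chooses B.

B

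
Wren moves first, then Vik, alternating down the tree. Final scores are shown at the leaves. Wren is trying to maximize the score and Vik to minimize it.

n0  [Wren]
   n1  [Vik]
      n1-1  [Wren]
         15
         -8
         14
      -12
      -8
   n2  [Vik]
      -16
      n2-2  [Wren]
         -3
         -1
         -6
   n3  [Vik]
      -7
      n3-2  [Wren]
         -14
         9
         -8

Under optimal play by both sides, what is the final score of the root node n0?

-7

n1-1 (Wren): max(15, -8, 14) = 15
n1 (Vik): min(15, -12, -8) = -12
n2-2 (Wren): max(-3, -1, -6) = -1
n2 (Vik): min(-16, -1) = -16
n3-2 (Wren): max(-14, 9, -8) = 9
n3 (Vik): min(-7, 9) = -7
n0 (Wren): max(-12, -16, -7) = -7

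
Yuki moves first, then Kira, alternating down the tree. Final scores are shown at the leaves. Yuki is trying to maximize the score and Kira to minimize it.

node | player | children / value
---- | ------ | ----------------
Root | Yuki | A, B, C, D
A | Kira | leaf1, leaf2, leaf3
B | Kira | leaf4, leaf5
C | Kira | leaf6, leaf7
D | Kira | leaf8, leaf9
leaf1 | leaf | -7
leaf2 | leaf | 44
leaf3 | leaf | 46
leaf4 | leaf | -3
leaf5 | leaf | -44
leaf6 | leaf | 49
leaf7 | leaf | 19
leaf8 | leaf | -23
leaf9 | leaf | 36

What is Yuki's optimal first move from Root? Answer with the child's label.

C

A (Kira): min(-7, 44, 46) = -7
B (Kira): min(-3, -44) = -44
C (Kira): min(49, 19) = 19
D (Kira): min(-23, 36) = -23
Root (Yuki): max(-7, -44, 19, -23) = 19
Yuki at Root wants the highest of {A=-7, B=-44, C=19, D=-23}, so chooses C.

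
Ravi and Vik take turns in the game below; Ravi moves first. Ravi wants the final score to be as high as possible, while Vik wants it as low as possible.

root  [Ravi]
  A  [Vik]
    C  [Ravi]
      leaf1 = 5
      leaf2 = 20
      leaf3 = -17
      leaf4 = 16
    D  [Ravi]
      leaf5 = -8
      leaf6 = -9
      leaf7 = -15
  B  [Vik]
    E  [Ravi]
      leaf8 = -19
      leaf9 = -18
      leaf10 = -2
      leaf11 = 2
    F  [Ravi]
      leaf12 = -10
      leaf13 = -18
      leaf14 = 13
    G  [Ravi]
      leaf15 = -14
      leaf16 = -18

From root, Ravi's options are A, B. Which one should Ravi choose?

C (Ravi): max(5, 20, -17, 16) = 20
D (Ravi): max(-8, -9, -15) = -8
A (Vik): min(20, -8) = -8
E (Ravi): max(-19, -18, -2, 2) = 2
F (Ravi): max(-10, -18, 13) = 13
G (Ravi): max(-14, -18) = -14
B (Vik): min(2, 13, -14) = -14
root (Ravi): max(-8, -14) = -8
Ravi at root wants the highest of {A=-8, B=-14}, so chooses A.

A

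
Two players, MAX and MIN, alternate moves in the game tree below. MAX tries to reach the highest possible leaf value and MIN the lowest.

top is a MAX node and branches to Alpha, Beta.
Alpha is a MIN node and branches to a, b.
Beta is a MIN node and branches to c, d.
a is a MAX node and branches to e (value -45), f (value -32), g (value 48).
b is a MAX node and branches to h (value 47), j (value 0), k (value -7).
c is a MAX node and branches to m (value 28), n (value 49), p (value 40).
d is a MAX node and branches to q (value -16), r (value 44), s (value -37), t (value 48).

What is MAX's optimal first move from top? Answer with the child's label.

Beta

a (MAX): max(-45, -32, 48) = 48
b (MAX): max(47, 0, -7) = 47
Alpha (MIN): min(48, 47) = 47
c (MAX): max(28, 49, 40) = 49
d (MAX): max(-16, 44, -37, 48) = 48
Beta (MIN): min(49, 48) = 48
top (MAX): max(47, 48) = 48
MAX at top wants the highest of {Alpha=47, Beta=48}, so chooses Beta.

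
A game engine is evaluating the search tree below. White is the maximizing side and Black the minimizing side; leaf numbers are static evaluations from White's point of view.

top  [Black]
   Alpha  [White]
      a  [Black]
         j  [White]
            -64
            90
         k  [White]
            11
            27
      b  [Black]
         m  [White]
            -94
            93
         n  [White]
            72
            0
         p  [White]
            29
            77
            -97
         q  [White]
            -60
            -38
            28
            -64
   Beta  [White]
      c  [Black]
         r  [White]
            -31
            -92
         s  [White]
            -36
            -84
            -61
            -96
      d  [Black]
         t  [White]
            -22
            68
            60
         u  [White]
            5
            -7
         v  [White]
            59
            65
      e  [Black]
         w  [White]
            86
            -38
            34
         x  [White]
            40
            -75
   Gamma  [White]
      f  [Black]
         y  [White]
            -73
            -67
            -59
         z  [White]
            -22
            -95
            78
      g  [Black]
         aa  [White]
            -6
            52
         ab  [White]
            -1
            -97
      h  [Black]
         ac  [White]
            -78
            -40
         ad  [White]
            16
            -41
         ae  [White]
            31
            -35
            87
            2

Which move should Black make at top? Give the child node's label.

j (White): max(-64, 90) = 90
k (White): max(11, 27) = 27
a (Black): min(90, 27) = 27
m (White): max(-94, 93) = 93
n (White): max(72, 0) = 72
p (White): max(29, 77, -97) = 77
q (White): max(-60, -38, 28, -64) = 28
b (Black): min(93, 72, 77, 28) = 28
Alpha (White): max(27, 28) = 28
r (White): max(-31, -92) = -31
s (White): max(-36, -84, -61, -96) = -36
c (Black): min(-31, -36) = -36
t (White): max(-22, 68, 60) = 68
u (White): max(5, -7) = 5
v (White): max(59, 65) = 65
d (Black): min(68, 5, 65) = 5
w (White): max(86, -38, 34) = 86
x (White): max(40, -75) = 40
e (Black): min(86, 40) = 40
Beta (White): max(-36, 5, 40) = 40
y (White): max(-73, -67, -59) = -59
z (White): max(-22, -95, 78) = 78
f (Black): min(-59, 78) = -59
aa (White): max(-6, 52) = 52
ab (White): max(-1, -97) = -1
g (Black): min(52, -1) = -1
ac (White): max(-78, -40) = -40
ad (White): max(16, -41) = 16
ae (White): max(31, -35, 87, 2) = 87
h (Black): min(-40, 16, 87) = -40
Gamma (White): max(-59, -1, -40) = -1
top (Black): min(28, 40, -1) = -1
Black at top wants the lowest of {Alpha=28, Beta=40, Gamma=-1}, so chooses Gamma.

Gamma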